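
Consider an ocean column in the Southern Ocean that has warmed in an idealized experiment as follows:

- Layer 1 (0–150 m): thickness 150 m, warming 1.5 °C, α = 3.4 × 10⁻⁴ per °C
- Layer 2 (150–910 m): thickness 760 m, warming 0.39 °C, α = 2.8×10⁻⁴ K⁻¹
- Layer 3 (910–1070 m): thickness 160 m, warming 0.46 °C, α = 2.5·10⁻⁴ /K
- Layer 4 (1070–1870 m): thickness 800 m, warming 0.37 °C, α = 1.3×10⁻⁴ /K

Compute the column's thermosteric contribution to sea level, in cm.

0–150 m: 1.5 × 3.4×10⁻⁴ × 150 = 0.07650 m
150–910 m: 2.8×10⁻⁴ × 760 × 0.39 = 0.082992 m
Layer 3: 0.46 × 2.5×10⁻⁴ × 160 = 0.01840 m
1070–1870 m: 0.37 × 800 × 1.3×10⁻⁴ = 0.03848 m
Δh = 0.07650 + 0.082992 + 0.01840 + 0.03848 = 0.216372 m ≈ 22 cm

22 cm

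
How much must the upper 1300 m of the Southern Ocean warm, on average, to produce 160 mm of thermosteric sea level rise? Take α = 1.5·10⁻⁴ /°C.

0.821 °C

ΔT = Δh/(αH) = 0.16 / (1.5×10⁻⁴ × 1300) ≈ 0.8205 °C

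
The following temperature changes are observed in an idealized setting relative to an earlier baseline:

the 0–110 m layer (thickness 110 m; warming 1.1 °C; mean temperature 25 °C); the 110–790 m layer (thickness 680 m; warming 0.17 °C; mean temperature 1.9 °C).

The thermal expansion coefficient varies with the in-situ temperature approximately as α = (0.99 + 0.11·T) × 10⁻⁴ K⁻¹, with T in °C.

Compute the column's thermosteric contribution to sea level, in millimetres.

Δh = 59.1 mm

Layer 1: α = (0.99 + 0.11×25)×10⁻⁴ = 3.74×10⁻⁴ K⁻¹
Layer 2: α = (0.99 + 0.11×1.9)×10⁻⁴ = 1.199×10⁻⁴ K⁻¹
0–110 m: 110 × 3.74×10⁻⁴ × 1.1 = 0.045254 m
0.17 × 1.199×10⁻⁴ × 680 = 0.01386044 m
Δh = 0.045254 + 0.01386044 = 0.05911444 m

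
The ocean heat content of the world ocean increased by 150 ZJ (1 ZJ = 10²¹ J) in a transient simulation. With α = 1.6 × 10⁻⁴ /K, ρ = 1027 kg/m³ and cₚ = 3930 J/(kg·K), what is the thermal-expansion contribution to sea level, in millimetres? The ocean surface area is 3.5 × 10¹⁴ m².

Per unit area: Q = 150×10²¹ / (3.5×10¹⁴) ≈ 4.286×10⁸ J/m²
Δh = αQ/(ρcₚ) = 1.6×10⁻⁴ × 4.286×10⁸ / (1027 × 3930) ≈ 0.016991 m

Δh ≈ 17.0 mm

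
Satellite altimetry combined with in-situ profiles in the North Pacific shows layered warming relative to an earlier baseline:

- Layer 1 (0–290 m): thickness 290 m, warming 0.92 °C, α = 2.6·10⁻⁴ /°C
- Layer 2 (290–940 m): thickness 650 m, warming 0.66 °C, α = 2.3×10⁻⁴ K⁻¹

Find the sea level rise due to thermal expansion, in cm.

Layer 1: 2.6×10⁻⁴ × 290 × 0.92 = 0.069368 m
650 × 0.66 × 2.3×10⁻⁴ = 0.09867 m
Δh = 0.069368 + 0.09867 = 0.168038 m

Δh ≈ 16.8 cm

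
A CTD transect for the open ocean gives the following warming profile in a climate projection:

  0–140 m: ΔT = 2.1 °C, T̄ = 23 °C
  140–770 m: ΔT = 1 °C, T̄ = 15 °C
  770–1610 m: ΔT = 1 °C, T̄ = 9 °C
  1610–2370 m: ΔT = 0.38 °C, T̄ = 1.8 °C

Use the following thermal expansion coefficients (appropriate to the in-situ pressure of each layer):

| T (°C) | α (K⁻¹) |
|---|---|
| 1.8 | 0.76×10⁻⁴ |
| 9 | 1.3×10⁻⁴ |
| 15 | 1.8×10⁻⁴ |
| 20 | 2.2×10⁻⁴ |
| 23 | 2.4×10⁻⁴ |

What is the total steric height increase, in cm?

31.5 cm

Layer 1 at 23 °C → α = 2.4×10⁻⁴ K⁻¹
Layer 2 at 15 °C → α = 1.8×10⁻⁴ K⁻¹
Layer 3 at 9 °C → α = 1.3×10⁻⁴ K⁻¹
Layer 4 at 1.8 °C → α = 0.76×10⁻⁴ K⁻¹
2.4×10⁻⁴ × 140 × 2.1 = 0.07056 m
1 × 630 × 1.8×10⁻⁴ = 0.11340 m
Layer 3: 1.3×10⁻⁴ × 840 × 1 = 0.10920 m
Layer 4: 0.38 × 0.76×10⁻⁴ × 760 = 0.0219488 m
Δh = 0.07056 + 0.11340 + 0.10920 + 0.0219488 = 0.3151088 m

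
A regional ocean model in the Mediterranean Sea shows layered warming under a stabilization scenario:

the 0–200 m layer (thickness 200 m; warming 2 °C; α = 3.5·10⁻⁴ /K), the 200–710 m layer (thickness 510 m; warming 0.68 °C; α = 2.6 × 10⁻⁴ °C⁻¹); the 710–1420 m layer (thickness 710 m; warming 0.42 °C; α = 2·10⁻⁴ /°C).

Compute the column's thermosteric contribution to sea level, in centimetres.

29.0 cm of thermosteric rise

Layer 1: 200 × 3.5×10⁻⁴ × 2 = 0.14000 m
Layer 2: 0.68 × 2.6×10⁻⁴ × 510 = 0.090168 m
710–1420 m: 0.42 × 2×10⁻⁴ × 710 = 0.05964 m
Δh = 0.14000 + 0.090168 + 0.05964 = 0.289808 m ≈ 29.0 cm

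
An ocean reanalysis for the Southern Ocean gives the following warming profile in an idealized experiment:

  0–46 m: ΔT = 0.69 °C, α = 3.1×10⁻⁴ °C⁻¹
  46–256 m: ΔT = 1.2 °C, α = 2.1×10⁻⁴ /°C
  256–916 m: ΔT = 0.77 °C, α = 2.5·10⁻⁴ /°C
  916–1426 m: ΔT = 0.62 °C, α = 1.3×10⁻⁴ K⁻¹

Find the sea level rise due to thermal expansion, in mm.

0–46 m: 46 × 3.1×10⁻⁴ × 0.69 = 0.0098394 m
46–256 m: 1.2 × 2.1×10⁻⁴ × 210 = 0.05292 m
256–916 m: 2.5×10⁻⁴ × 660 × 0.77 = 0.12705 m
916–1426 m: 510 × 1.3×10⁻⁴ × 0.62 = 0.041106 m
Δh = 0.0098394 + 0.05292 + 0.12705 + 0.041106 = 0.2309154 m ≈ 231 mm

231 mm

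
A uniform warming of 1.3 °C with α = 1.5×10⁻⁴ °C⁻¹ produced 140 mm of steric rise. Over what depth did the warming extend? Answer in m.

H ≈ 718 m

H = Δh/(αΔT) = 0.14 / (1.5×10⁻⁴ × 1.3) ≈ 717.9 m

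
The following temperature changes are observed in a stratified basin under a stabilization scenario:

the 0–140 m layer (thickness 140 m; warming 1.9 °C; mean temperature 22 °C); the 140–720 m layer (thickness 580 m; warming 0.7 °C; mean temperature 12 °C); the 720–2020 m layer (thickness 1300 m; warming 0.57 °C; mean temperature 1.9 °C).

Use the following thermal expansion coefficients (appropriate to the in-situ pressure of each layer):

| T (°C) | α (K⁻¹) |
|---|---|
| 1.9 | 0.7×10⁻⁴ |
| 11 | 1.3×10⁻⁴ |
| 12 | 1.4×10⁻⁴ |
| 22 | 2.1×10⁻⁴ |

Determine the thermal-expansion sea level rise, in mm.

Δh ≈ 165 mm

Layer 1 at 22 °C → α = 2.1×10⁻⁴ K⁻¹
Layer 2 at 12 °C → α = 1.4×10⁻⁴ K⁻¹
Layer 3 at 1.9 °C → α = 0.7×10⁻⁴ K⁻¹
1.9 × 2.1×10⁻⁴ × 140 = 0.05586 m
140–720 m: 0.7 × 1.4×10⁻⁴ × 580 = 0.05684 m
0.7×10⁻⁴ × 1300 × 0.57 = 0.05187 m
Δh = 0.05586 + 0.05684 + 0.05187 = 0.16457 m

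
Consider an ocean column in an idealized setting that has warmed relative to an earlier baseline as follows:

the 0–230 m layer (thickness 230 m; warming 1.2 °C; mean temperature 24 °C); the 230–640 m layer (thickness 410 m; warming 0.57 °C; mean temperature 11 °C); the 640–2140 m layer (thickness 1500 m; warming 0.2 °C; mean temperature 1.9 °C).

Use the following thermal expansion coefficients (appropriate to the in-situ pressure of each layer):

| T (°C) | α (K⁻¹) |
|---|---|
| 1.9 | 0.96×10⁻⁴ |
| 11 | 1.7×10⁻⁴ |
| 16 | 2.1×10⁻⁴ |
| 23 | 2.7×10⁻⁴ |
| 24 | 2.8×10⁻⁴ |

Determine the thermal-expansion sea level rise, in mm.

Δh = 146 mm

Layer 1 at 24 °C → α = 2.8×10⁻⁴ K⁻¹
Layer 2 at 11 °C → α = 1.7×10⁻⁴ K⁻¹
Layer 3 at 1.9 °C → α = 0.96×10⁻⁴ K⁻¹
Layer 1: 2.8×10⁻⁴ × 1.2 × 230 = 0.07728 m
Layer 2: 1.7×10⁻⁴ × 0.57 × 410 = 0.039729 m
Layer 3: 0.2 × 0.96×10⁻⁴ × 1500 = 0.02880 m
Δh = 0.07728 + 0.039729 + 0.02880 = 0.145809 m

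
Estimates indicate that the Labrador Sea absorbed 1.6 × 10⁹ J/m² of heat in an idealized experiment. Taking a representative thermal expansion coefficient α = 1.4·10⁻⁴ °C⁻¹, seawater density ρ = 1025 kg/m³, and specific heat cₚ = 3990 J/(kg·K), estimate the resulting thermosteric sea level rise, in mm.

Δh = αQ/(ρcₚ) = 1.4×10⁻⁴ × 1.6×10⁹ / (1025 × 3990) ≈ 0.054771 m

54.8 mm of thermosteric rise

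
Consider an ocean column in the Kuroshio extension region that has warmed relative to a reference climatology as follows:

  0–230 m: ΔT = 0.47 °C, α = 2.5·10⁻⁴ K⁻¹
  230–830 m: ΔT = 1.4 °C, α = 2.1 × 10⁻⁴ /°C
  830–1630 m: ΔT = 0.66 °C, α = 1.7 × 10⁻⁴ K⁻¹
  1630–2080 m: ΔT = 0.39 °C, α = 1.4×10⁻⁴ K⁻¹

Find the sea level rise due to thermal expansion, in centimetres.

0–230 m: 230 × 0.47 × 2.5×10⁻⁴ = 0.027025 m
Layer 2: 2.1×10⁻⁴ × 600 × 1.4 = 0.17640 m
0.66 × 1.7×10⁻⁴ × 800 = 0.08976 m
Layer 4: 0.39 × 1.4×10⁻⁴ × 450 = 0.02457 m
Δh = 0.027025 + 0.17640 + 0.08976 + 0.02457 = 0.317755 m ≈ 31.8 cm

31.8 cm of thermosteric rise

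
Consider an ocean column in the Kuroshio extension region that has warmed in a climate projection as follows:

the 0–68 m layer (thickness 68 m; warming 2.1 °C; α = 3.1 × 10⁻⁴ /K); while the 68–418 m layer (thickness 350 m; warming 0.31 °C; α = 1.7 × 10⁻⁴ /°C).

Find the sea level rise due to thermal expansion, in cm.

about 6.27 cm

0–68 m: 68 × 3.1×10⁻⁴ × 2.1 = 0.044268 m
1.7×10⁻⁴ × 350 × 0.31 = 0.018445 m
Δh = 0.044268 + 0.018445 = 0.062713 m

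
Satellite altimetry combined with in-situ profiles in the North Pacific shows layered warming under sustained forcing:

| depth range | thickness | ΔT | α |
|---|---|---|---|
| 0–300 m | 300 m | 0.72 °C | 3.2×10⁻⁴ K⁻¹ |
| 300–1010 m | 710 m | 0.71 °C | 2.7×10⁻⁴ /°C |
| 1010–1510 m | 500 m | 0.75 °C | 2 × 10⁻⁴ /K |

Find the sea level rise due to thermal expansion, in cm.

Δh = 28 cm

0–300 m: 0.72 × 300 × 3.2×10⁻⁴ = 0.06912 m
Layer 2: 2.7×10⁻⁴ × 0.71 × 710 = 0.136107 m
Layer 3: 500 × 2×10⁻⁴ × 0.75 = 0.07500 m
Δh = 0.06912 + 0.136107 + 0.07500 = 0.280227 m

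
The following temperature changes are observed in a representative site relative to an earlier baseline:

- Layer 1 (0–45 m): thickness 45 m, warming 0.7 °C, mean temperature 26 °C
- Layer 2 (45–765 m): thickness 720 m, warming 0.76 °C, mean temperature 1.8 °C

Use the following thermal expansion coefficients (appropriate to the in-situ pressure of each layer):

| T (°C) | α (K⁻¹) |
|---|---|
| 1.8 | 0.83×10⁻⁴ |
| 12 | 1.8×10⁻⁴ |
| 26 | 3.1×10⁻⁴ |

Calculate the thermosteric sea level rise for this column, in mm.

Layer 1 at 26 °C → α = 3.1×10⁻⁴ K⁻¹
Layer 2 at 1.8 °C → α = 0.83×10⁻⁴ K⁻¹
0–45 m: 3.1×10⁻⁴ × 45 × 0.7 = 0.009765 m
45–765 m: 0.76 × 720 × 0.83×10⁻⁴ = 0.0454176 m
Δh = 0.009765 + 0.0454176 = 0.0551826 m

about 55.2 mm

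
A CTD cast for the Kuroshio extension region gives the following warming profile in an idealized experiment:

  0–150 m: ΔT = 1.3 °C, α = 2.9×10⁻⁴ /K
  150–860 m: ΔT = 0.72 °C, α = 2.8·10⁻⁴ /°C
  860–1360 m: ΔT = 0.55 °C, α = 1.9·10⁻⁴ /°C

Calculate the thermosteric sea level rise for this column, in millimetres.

Δh ≈ 250 mm

2.9×10⁻⁴ × 150 × 1.3 = 0.05655 m
150–860 m: 0.72 × 2.8×10⁻⁴ × 710 = 0.143136 m
0.55 × 1.9×10⁻⁴ × 500 = 0.05225 m
Δh = 0.05655 + 0.143136 + 0.05225 = 0.251936 m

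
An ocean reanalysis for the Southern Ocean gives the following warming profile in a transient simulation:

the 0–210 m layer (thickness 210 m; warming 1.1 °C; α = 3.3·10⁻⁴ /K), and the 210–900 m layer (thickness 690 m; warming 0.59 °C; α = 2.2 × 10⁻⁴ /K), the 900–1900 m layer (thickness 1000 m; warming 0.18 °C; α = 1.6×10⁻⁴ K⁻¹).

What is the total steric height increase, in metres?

3.3×10⁻⁴ × 210 × 1.1 = 0.07623 m
210–900 m: 0.59 × 2.2×10⁻⁴ × 690 = 0.089562 m
Layer 3: 1.6×10⁻⁴ × 1000 × 0.18 = 0.02880 m
Δh = 0.07623 + 0.089562 + 0.02880 = 0.194592 m ≈ 0.195 m

about 0.195 m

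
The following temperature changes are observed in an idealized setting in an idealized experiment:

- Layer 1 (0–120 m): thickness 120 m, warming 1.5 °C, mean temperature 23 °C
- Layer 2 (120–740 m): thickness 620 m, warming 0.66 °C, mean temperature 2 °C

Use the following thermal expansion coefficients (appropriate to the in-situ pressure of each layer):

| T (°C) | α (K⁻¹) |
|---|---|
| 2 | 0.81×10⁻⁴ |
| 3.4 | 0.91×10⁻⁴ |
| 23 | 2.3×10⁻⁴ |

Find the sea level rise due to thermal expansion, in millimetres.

about 74.5 mm

Layer 1 at 23 °C → α = 2.3×10⁻⁴ K⁻¹
Layer 2 at 2 °C → α = 0.81×10⁻⁴ K⁻¹
Layer 1: 2.3×10⁻⁴ × 120 × 1.5 = 0.04140 m
Layer 2: 0.66 × 0.81×10⁻⁴ × 620 = 0.0331452 m
Δh = 0.04140 + 0.0331452 = 0.0745452 m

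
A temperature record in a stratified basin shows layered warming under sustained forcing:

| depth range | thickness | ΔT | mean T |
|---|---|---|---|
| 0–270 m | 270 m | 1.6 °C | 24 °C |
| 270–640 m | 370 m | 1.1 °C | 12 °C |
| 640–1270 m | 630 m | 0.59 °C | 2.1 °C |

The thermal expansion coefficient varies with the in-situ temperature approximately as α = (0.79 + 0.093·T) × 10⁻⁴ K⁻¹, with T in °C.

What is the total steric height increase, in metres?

Δh = 0.245 m

Layer 1: α = (0.79 + 0.093×24)×10⁻⁴ = 3.022×10⁻⁴ K⁻¹
Layer 2: α = (0.79 + 0.093×12)×10⁻⁴ = 1.906×10⁻⁴ K⁻¹
Layer 3: α = (0.79 + 0.093×2.1)×10⁻⁴ = 0.9853×10⁻⁴ K⁻¹
3.022×10⁻⁴ × 270 × 1.6 = 0.1305504 m
270–640 m: 370 × 1.1 × 1.906×10⁻⁴ = 0.0775742 m
640–1270 m: 0.59 × 630 × 0.9853×10⁻⁴ = 0.036623601 m
Δh = 0.1305504 + 0.0775742 + 0.036623601 = 0.244748201 m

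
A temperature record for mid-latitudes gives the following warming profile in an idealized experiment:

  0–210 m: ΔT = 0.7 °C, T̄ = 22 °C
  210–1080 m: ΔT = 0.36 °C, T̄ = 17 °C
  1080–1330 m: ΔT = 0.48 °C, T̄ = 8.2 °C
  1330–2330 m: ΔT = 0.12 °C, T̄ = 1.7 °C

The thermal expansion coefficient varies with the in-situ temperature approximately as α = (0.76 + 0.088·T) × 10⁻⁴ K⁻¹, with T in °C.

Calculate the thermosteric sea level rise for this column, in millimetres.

Layer 1: α = (0.76 + 0.088×22)×10⁻⁴ = 2.696×10⁻⁴ K⁻¹
Layer 2: α = (0.76 + 0.088×17)×10⁻⁴ = 2.256×10⁻⁴ K⁻¹
Layer 3: α = (0.76 + 0.088×8.2)×10⁻⁴ = 1.4816×10⁻⁴ K⁻¹
Layer 4: α = (0.76 + 0.088×1.7)×10⁻⁴ = 0.9096×10⁻⁴ K⁻¹
Layer 1: 210 × 2.696×10⁻⁴ × 0.7 = 0.0396312 m
2.256×10⁻⁴ × 870 × 0.36 = 0.07065792 m
1.4816×10⁻⁴ × 250 × 0.48 = 0.0177792 m
Layer 4: 0.9096×10⁻⁴ × 0.12 × 1000 = 0.0109152 m
Δh = 0.0396312 + 0.07065792 + 0.0177792 + 0.0109152 = 0.13898352 m ≈ 139 mm

Δh ≈ 139 mm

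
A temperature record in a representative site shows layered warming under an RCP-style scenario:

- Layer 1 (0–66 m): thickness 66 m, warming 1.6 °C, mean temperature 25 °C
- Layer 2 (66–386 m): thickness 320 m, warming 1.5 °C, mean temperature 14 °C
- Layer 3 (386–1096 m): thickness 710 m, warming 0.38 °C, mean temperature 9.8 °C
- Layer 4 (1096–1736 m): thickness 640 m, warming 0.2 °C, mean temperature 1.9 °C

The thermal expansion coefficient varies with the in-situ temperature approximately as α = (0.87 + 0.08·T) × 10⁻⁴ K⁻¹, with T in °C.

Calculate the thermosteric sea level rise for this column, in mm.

Layer 1: α = (0.87 + 0.08×25)×10⁻⁴ = 2.87×10⁻⁴ K⁻¹
Layer 2: α = (0.87 + 0.08×14)×10⁻⁴ = 1.99×10⁻⁴ K⁻¹
Layer 3: α = (0.87 + 0.08×9.8)×10⁻⁴ = 1.654×10⁻⁴ K⁻¹
Layer 4: α = (0.87 + 0.08×1.9)×10⁻⁴ = 1.022×10⁻⁴ K⁻¹
Layer 1: 2.87×10⁻⁴ × 66 × 1.6 = 0.0303072 m
Layer 2: 320 × 1.5 × 1.99×10⁻⁴ = 0.09552 m
Layer 3: 0.38 × 710 × 1.654×10⁻⁴ = 0.04462492 m
Layer 4: 0.2 × 1.022×10⁻⁴ × 640 = 0.0130816 m
Δh = 0.0303072 + 0.09552 + 0.04462492 + 0.0130816 = 0.18353372 m

Δh ≈ 184 mm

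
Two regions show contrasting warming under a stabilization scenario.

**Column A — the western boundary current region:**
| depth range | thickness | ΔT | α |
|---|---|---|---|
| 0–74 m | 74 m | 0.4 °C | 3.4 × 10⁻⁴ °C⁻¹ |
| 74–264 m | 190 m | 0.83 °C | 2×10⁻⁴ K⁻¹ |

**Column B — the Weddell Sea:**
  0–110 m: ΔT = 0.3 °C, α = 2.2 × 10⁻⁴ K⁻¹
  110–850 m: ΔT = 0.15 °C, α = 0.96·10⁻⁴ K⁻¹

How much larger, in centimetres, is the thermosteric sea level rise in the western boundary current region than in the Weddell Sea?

A 0.4 × 3.4×10⁻⁴ × 74 = 0.010064 m
A Layer 2: 190 × 2×10⁻⁴ × 0.83 = 0.03154 m
A total: 0.041604 m
B 0–110 m: 0.3 × 2.2×10⁻⁴ × 110 = 0.00726 m
B 110–850 m: 740 × 0.96×10⁻⁴ × 0.15 = 0.010656 m
B total: 0.017916 m
Difference: 0.041604 − 0.017916 = 0.023688 m

Δh_A − Δh_B ≈ 2.4 cm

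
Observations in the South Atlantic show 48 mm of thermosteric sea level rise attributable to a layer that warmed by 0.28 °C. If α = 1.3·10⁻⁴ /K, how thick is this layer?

H = Δh/(αΔT) = 0.048 / (1.3×10⁻⁴ × 0.28) ≈ 1319 m

H ≈ 1320 m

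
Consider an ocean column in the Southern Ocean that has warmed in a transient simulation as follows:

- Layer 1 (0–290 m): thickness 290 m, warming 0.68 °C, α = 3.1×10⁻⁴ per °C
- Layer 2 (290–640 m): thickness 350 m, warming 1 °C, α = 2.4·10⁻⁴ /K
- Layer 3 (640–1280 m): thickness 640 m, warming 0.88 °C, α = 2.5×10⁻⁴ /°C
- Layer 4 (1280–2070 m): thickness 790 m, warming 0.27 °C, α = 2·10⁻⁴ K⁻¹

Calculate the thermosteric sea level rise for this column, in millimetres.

0–290 m: 290 × 3.1×10⁻⁴ × 0.68 = 0.061132 m
Layer 2: 1 × 2.4×10⁻⁴ × 350 = 0.08400 m
0.88 × 640 × 2.5×10⁻⁴ = 0.14080 m
Layer 4: 790 × 2×10⁻⁴ × 0.27 = 0.04266 m
Δh = 0.061132 + 0.08400 + 0.14080 + 0.04266 = 0.328592 m ≈ 329 mm

Δh = 329 mm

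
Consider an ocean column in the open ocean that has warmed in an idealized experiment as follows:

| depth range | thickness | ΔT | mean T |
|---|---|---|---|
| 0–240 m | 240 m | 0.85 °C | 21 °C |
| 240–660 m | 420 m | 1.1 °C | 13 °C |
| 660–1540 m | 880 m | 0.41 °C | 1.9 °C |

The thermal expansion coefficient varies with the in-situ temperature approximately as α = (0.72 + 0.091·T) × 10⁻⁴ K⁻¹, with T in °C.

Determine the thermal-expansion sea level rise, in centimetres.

Layer 1: α = (0.72 + 0.091×21)×10⁻⁴ = 2.631×10⁻⁴ K⁻¹
Layer 2: α = (0.72 + 0.091×13)×10⁻⁴ = 1.903×10⁻⁴ K⁻¹
Layer 3: α = (0.72 + 0.091×1.9)×10⁻⁴ = 0.8929×10⁻⁴ K⁻¹
Layer 1: 240 × 2.631×10⁻⁴ × 0.85 = 0.0536724 m
1.903×10⁻⁴ × 420 × 1.1 = 0.0879186 m
660–1540 m: 0.41 × 880 × 0.8929×10⁻⁴ = 0.032215832 m
Δh = 0.0536724 + 0.0879186 + 0.032215832 = 0.173806832 m

17 cm of thermosteric rise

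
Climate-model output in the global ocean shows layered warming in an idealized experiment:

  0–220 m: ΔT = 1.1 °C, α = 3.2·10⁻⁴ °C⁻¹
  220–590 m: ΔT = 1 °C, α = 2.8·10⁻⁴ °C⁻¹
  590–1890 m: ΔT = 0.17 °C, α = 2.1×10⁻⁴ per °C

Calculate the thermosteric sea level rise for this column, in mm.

1.1 × 220 × 3.2×10⁻⁴ = 0.07744 m
Layer 2: 2.8×10⁻⁴ × 370 × 1 = 0.10360 m
Layer 3: 2.1×10⁻⁴ × 1300 × 0.17 = 0.04641 m
Δh = 0.07744 + 0.10360 + 0.04641 = 0.22745 m

Δh ≈ 230 mm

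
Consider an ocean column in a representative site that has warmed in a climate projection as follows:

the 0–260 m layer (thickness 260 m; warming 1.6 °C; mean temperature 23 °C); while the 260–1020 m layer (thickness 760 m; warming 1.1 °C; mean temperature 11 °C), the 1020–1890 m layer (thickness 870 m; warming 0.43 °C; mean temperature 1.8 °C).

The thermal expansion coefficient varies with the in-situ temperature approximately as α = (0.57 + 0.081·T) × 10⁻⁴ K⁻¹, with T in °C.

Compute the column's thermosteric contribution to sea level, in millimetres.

250 mm

Layer 1: α = (0.57 + 0.081×23)×10⁻⁴ = 2.433×10⁻⁴ K⁻¹
Layer 2: α = (0.57 + 0.081×11)×10⁻⁴ = 1.461×10⁻⁴ K⁻¹
Layer 3: α = (0.57 + 0.081×1.8)×10⁻⁴ = 0.7158×10⁻⁴ K⁻¹
0–260 m: 2.433×10⁻⁴ × 1.6 × 260 = 0.1012128 m
760 × 1.1 × 1.461×10⁻⁴ = 0.1221396 m
Layer 3: 0.43 × 0.7158×10⁻⁴ × 870 = 0.026778078 m
Δh = 0.1012128 + 0.1221396 + 0.026778078 = 0.250130478 m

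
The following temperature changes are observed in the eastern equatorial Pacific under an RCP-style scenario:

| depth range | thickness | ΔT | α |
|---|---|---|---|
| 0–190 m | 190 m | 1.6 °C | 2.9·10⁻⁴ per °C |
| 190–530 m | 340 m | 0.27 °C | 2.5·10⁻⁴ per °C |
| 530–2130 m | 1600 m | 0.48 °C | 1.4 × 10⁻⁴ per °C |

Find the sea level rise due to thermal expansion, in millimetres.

about 219 mm

Layer 1: 2.9×10⁻⁴ × 1.6 × 190 = 0.08816 m
2.5×10⁻⁴ × 0.27 × 340 = 0.02295 m
530–2130 m: 1600 × 1.4×10⁻⁴ × 0.48 = 0.10752 m
Δh = 0.08816 + 0.02295 + 0.10752 = 0.21863 m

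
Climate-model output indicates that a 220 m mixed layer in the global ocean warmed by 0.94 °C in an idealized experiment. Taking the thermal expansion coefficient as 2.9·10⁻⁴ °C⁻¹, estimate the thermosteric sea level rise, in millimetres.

Δh = αΔT·H = 2.9×10⁻⁴ × 0.94 × 220 = 0.059972 m

60 mm of thermosteric rise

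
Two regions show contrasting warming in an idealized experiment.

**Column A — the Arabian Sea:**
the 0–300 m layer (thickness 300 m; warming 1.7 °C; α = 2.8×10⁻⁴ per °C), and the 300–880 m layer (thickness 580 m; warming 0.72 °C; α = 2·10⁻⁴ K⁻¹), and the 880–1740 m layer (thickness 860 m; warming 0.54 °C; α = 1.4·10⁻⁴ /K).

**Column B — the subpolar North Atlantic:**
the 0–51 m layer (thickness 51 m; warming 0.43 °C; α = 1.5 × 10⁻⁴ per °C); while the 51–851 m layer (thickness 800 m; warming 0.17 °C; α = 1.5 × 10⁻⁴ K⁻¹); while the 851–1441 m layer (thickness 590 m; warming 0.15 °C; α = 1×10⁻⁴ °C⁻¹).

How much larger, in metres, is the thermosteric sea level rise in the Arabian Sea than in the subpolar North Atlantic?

A 300 × 2.8×10⁻⁴ × 1.7 = 0.14280 m
A 580 × 2×10⁻⁴ × 0.72 = 0.08352 m
A Layer 3: 1.4×10⁻⁴ × 860 × 0.54 = 0.065016 m
A total: 0.291336 m
B 0–51 m: 51 × 0.43 × 1.5×10⁻⁴ = 0.0032895 m
B Layer 2: 0.17 × 1.5×10⁻⁴ × 800 = 0.02040 m
B 0.15 × 590 × 1×10⁻⁴ = 0.00885 m
B total: 0.0325395 m
Difference: 0.291336 − 0.0325395 = 0.2587965 m

0.259 m larger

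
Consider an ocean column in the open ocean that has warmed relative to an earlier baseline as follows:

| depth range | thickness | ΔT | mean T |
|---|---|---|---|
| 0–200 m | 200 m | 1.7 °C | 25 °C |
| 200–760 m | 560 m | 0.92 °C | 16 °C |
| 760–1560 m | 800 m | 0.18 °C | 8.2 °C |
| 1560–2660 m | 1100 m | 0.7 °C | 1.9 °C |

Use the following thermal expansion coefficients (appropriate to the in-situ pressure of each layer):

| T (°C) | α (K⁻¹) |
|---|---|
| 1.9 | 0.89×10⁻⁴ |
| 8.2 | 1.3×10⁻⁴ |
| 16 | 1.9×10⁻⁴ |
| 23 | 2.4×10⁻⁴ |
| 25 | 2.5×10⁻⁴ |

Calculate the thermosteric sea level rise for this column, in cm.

Δh = 27.0 cm

Layer 1 at 25 °C → α = 2.5×10⁻⁴ K⁻¹
Layer 2 at 16 °C → α = 1.9×10⁻⁴ K⁻¹
Layer 3 at 8.2 °C → α = 1.3×10⁻⁴ K⁻¹
Layer 4 at 1.9 °C → α = 0.89×10⁻⁴ K⁻¹
Layer 1: 2.5×10⁻⁴ × 200 × 1.7 = 0.08500 m
560 × 0.92 × 1.9×10⁻⁴ = 0.097888 m
0.18 × 1.3×10⁻⁴ × 800 = 0.01872 m
1100 × 0.7 × 0.89×10⁻⁴ = 0.06853 m
Δh = 0.08500 + 0.097888 + 0.01872 + 0.06853 = 0.270138 m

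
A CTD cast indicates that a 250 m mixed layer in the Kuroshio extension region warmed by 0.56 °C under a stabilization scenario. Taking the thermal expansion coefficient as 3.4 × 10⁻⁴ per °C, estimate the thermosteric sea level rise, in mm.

Δh = αΔT·H = 3.4×10⁻⁴ × 0.56 × 250 = 0.04760 m

Δh ≈ 47.6 mm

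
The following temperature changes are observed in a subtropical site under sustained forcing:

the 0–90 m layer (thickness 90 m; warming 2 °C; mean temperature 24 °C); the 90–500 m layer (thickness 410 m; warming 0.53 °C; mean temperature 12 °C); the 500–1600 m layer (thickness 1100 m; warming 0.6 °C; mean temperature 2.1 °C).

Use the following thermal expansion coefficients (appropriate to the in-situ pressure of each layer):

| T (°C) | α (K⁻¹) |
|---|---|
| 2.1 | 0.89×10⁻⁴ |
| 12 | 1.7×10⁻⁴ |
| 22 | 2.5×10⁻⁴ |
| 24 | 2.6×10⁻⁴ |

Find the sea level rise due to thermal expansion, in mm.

Layer 1 at 24 °C → α = 2.6×10⁻⁴ K⁻¹
Layer 2 at 12 °C → α = 1.7×10⁻⁴ K⁻¹
Layer 3 at 2.1 °C → α = 0.89×10⁻⁴ K⁻¹
0–90 m: 90 × 2.6×10⁻⁴ × 2 = 0.04680 m
90–500 m: 410 × 1.7×10⁻⁴ × 0.53 = 0.036941 m
Layer 3: 0.6 × 0.89×10⁻⁴ × 1100 = 0.05874 m
Δh = 0.04680 + 0.036941 + 0.05874 = 0.142481 m ≈ 142 mm

142 mm of thermosteric rise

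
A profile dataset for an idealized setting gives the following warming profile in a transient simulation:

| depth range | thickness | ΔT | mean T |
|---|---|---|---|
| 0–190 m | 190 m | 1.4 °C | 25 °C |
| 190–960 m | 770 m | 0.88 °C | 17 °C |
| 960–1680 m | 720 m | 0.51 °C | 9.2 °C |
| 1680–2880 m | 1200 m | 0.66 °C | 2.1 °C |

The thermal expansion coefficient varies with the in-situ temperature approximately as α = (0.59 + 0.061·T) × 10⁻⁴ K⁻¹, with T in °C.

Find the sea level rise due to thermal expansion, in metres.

about 0.266 m

Layer 1: α = (0.59 + 0.061×25)×10⁻⁴ = 2.115×10⁻⁴ K⁻¹
Layer 2: α = (0.59 + 0.061×17)×10⁻⁴ = 1.627×10⁻⁴ K⁻¹
Layer 3: α = (0.59 + 0.061×9.2)×10⁻⁴ = 1.1512×10⁻⁴ K⁻¹
Layer 4: α = (0.59 + 0.061×2.1)×10⁻⁴ = 0.7181×10⁻⁴ K⁻¹
Layer 1: 2.115×10⁻⁴ × 1.4 × 190 = 0.056259 m
1.627×10⁻⁴ × 0.88 × 770 = 0.11024552 m
0.51 × 720 × 1.1512×10⁻⁴ = 0.042272064 m
1200 × 0.66 × 0.7181×10⁻⁴ = 0.05687352 m
Δh = 0.056259 + 0.11024552 + 0.042272064 + 0.05687352 = 0.265650104 m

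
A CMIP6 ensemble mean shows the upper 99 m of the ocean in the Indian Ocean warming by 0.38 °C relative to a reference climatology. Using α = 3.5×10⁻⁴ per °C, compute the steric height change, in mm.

Δh = 13.2 mm

Δh = αΔT·H = 3.5×10⁻⁴ × 0.38 × 99 = 0.013167 m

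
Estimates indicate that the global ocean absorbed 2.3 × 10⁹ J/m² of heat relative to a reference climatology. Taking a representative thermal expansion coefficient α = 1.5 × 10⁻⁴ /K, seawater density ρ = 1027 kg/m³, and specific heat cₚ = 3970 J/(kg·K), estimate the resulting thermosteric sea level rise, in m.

Δh = αQ/(ρcₚ) = 1.5×10⁻⁴ × 2.3×10⁹ / (1027 × 3970) ≈ 0.084617 m

0.0846 m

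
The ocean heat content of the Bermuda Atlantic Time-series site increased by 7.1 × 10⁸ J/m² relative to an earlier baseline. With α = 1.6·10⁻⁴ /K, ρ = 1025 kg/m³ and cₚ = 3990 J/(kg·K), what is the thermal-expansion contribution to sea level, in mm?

Δh = αQ/(ρcₚ) = 1.6×10⁻⁴ × 7.1×10⁸ / (1025 × 3990) ≈ 0.027777 m

28 mm of thermosteric rise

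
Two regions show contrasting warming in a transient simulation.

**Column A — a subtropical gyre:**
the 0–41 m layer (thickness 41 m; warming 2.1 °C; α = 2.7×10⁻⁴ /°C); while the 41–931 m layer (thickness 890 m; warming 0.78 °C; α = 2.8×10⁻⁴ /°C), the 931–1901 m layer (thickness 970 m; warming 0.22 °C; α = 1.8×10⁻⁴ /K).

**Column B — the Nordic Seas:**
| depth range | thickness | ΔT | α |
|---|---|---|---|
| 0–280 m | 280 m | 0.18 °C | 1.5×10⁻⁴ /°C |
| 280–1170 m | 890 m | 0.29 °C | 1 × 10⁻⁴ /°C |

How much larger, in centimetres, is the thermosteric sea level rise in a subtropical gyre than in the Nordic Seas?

A 2.7×10⁻⁴ × 41 × 2.1 = 0.023247 m
A 41–931 m: 0.78 × 2.8×10⁻⁴ × 890 = 0.194376 m
A Layer 3: 0.22 × 970 × 1.8×10⁻⁴ = 0.038412 m
A total: 0.256035 m
B 0–280 m: 1.5×10⁻⁴ × 0.18 × 280 = 0.00756 m
B 1×10⁻⁴ × 890 × 0.29 = 0.02581 m
B total: 0.03337 m
Difference: 0.256035 − 0.03337 = 0.222665 m

22 cm larger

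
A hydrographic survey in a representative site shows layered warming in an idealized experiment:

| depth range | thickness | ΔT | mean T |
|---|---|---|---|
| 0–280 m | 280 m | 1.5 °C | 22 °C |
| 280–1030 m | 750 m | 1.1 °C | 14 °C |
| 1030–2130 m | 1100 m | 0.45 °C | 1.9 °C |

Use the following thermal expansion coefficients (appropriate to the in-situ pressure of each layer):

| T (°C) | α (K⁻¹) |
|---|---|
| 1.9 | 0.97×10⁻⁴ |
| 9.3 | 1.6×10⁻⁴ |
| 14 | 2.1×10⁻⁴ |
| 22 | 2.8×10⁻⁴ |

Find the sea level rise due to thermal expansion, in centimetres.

33.9 cm of thermosteric rise

Layer 1 at 22 °C → α = 2.8×10⁻⁴ K⁻¹
Layer 2 at 14 °C → α = 2.1×10⁻⁴ K⁻¹
Layer 3 at 1.9 °C → α = 0.97×10⁻⁴ K⁻¹
0–280 m: 280 × 1.5 × 2.8×10⁻⁴ = 0.11760 m
Layer 2: 2.1×10⁻⁴ × 1.1 × 750 = 0.17325 m
Layer 3: 0.45 × 1100 × 0.97×10⁻⁴ = 0.048015 m
Δh = 0.11760 + 0.17325 + 0.048015 = 0.338865 m ≈ 33.9 cm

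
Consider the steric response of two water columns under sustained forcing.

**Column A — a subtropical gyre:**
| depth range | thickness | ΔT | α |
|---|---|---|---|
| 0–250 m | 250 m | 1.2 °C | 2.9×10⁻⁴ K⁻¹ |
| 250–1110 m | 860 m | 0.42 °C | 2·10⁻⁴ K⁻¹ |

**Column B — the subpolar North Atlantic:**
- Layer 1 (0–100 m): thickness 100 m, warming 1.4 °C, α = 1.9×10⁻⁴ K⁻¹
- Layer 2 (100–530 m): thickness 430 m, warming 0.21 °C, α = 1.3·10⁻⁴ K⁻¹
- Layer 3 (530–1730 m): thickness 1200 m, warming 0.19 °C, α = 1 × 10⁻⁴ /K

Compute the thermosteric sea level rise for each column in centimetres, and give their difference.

A Layer 1: 250 × 1.2 × 2.9×10⁻⁴ = 0.08700 m
A 0.42 × 2×10⁻⁴ × 860 = 0.07224 m
A total: 0.15924 m
B 0–100 m: 1.9×10⁻⁴ × 1.4 × 100 = 0.02660 m
B Layer 2: 1.3×10⁻⁴ × 0.21 × 430 = 0.011739 m
B 530–1730 m: 0.19 × 1200 × 1×10⁻⁴ = 0.02280 m
B total: 0.061139 m
Difference: 0.15924 − 0.061139 = 0.098101 m

A: 16 cm; B: 6.1 cm; difference 9.8 cm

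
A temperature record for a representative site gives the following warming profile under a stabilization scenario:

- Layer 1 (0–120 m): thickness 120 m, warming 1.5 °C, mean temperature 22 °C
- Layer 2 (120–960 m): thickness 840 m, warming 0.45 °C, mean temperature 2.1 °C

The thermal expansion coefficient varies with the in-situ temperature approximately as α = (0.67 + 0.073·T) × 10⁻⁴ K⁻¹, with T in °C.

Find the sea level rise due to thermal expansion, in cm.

about 7.21 cm

Layer 1: α = (0.67 + 0.073×22)×10⁻⁴ = 2.276×10⁻⁴ K⁻¹
Layer 2: α = (0.67 + 0.073×2.1)×10⁻⁴ = 0.8233×10⁻⁴ K⁻¹
0–120 m: 120 × 1.5 × 2.276×10⁻⁴ = 0.040968 m
Layer 2: 0.8233×10⁻⁴ × 0.45 × 840 = 0.03112074 m
Δh = 0.040968 + 0.03112074 = 0.07208874 m ≈ 7.21 cm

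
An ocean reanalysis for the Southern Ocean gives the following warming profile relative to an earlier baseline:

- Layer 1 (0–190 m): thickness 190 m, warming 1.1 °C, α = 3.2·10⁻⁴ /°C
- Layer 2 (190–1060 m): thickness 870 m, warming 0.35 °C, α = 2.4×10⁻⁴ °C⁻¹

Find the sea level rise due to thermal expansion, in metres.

0–190 m: 3.2×10⁻⁴ × 190 × 1.1 = 0.06688 m
0.35 × 2.4×10⁻⁴ × 870 = 0.07308 m
Δh = 0.06688 + 0.07308 = 0.13996 m

about 0.140 m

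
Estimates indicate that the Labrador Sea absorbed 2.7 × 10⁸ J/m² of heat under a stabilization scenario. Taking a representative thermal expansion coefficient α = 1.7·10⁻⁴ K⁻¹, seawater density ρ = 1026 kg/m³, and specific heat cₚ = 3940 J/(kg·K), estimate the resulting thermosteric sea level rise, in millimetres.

11 mm

Δh = αQ/(ρcₚ) = 1.7×10⁻⁴ × 2.7×10⁸ / (1026 × 3940) ≈ 0.011355 m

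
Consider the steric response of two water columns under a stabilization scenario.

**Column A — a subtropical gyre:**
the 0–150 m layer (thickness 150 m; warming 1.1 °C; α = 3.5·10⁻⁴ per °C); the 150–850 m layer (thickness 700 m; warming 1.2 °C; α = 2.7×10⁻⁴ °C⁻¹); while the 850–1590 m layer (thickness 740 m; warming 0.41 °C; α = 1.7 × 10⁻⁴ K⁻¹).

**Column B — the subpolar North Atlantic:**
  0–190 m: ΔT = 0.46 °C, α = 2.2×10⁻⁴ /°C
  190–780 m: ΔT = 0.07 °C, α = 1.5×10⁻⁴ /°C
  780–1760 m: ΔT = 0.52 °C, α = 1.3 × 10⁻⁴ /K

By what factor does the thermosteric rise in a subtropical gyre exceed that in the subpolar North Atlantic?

A 150 × 3.5×10⁻⁴ × 1.1 = 0.05775 m
A 150–850 m: 2.7×10⁻⁴ × 1.2 × 700 = 0.22680 m
A 850–1590 m: 740 × 1.7×10⁻⁴ × 0.41 = 0.051578 m
A total: 0.336128 m
B 0–190 m: 2.2×10⁻⁴ × 0.46 × 190 = 0.019228 m
B 0.07 × 1.5×10⁻⁴ × 590 = 0.006195 m
B 0.52 × 980 × 1.3×10⁻⁴ = 0.066248 m
B total: 0.091671 m
Ratio: 0.336128 / 0.091671 ≈ 3.667

3.67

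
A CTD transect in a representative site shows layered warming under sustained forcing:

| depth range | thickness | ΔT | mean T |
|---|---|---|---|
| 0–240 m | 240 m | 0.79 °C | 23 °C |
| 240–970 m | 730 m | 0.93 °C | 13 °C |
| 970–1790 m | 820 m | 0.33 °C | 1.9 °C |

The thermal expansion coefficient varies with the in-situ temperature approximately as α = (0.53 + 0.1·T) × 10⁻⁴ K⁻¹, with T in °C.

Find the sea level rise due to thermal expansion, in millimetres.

Δh = 197 mm

Layer 1: α = (0.53 + 0.1×23)×10⁻⁴ = 2.83×10⁻⁴ K⁻¹
Layer 2: α = (0.53 + 0.1×13)×10⁻⁴ = 1.83×10⁻⁴ K⁻¹
Layer 3: α = (0.53 + 0.1×1.9)×10⁻⁴ = 0.72×10⁻⁴ K⁻¹
Layer 1: 2.83×10⁻⁴ × 240 × 0.79 = 0.0536568 m
Layer 2: 1.83×10⁻⁴ × 730 × 0.93 = 0.1242387 m
0.33 × 820 × 0.72×10⁻⁴ = 0.0194832 m
Δh = 0.0536568 + 0.1242387 + 0.0194832 = 0.1973787 m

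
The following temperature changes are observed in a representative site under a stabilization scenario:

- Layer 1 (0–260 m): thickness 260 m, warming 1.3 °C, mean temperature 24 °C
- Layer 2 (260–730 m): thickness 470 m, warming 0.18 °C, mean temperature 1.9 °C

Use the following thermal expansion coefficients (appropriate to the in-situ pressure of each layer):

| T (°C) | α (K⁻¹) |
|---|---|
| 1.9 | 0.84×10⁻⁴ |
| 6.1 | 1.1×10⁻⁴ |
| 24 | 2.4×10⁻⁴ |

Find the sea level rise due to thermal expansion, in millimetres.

88 mm

Layer 1 at 24 °C → α = 2.4×10⁻⁴ K⁻¹
Layer 2 at 1.9 °C → α = 0.84×10⁻⁴ K⁻¹
0–260 m: 2.4×10⁻⁴ × 1.3 × 260 = 0.08112 m
0.18 × 470 × 0.84×10⁻⁴ = 0.0071064 m
Δh = 0.08112 + 0.0071064 = 0.0882264 m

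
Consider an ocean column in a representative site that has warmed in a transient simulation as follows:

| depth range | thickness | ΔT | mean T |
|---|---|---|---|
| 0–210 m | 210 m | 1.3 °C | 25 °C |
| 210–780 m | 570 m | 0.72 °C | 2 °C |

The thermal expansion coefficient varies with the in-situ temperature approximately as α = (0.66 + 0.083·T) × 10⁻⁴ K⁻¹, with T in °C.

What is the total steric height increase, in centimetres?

Layer 1: α = (0.66 + 0.083×25)×10⁻⁴ = 2.735×10⁻⁴ K⁻¹
Layer 2: α = (0.66 + 0.083×2)×10⁻⁴ = 0.826×10⁻⁴ K⁻¹
Layer 1: 2.735×10⁻⁴ × 1.3 × 210 = 0.0746655 m
Layer 2: 0.72 × 570 × 0.826×10⁻⁴ = 0.03389904 m
Δh = 0.0746655 + 0.03389904 = 0.10856454 m

Δh = 11 cm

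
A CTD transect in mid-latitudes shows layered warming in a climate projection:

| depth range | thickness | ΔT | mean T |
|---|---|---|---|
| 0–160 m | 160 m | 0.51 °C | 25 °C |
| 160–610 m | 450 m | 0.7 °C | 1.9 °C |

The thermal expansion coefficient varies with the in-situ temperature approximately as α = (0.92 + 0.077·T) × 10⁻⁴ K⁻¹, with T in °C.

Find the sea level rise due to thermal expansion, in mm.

Layer 1: α = (0.92 + 0.077×25)×10⁻⁴ = 2.845×10⁻⁴ K⁻¹
Layer 2: α = (0.92 + 0.077×1.9)×10⁻⁴ = 1.0663×10⁻⁴ K⁻¹
0–160 m: 160 × 2.845×10⁻⁴ × 0.51 = 0.0232152 m
160–610 m: 450 × 1.0663×10⁻⁴ × 0.7 = 0.03358845 m
Δh = 0.0232152 + 0.03358845 = 0.05680365 m

about 56.8 mm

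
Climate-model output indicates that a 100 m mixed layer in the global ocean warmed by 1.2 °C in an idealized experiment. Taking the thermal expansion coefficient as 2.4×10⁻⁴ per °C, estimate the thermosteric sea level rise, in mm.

28.8 mm

Δh = αΔT·H = 2.4×10⁻⁴ × 1.2 × 100 = 0.02880 m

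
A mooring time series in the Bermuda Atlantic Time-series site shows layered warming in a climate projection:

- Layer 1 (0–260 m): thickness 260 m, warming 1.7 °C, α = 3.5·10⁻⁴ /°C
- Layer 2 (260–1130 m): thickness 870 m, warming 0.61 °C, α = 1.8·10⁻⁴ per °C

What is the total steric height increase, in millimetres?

about 250 mm

0–260 m: 3.5×10⁻⁴ × 260 × 1.7 = 0.15470 m
870 × 1.8×10⁻⁴ × 0.61 = 0.095526 m
Δh = 0.15470 + 0.095526 = 0.250226 m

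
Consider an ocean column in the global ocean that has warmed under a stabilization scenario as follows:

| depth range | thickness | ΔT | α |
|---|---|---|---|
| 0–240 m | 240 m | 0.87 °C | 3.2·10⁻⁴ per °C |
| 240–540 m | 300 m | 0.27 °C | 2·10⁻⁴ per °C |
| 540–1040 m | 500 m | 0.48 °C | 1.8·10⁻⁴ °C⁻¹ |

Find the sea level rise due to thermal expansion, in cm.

240 × 0.87 × 3.2×10⁻⁴ = 0.066816 m
Layer 2: 300 × 2×10⁻⁴ × 0.27 = 0.01620 m
Layer 3: 500 × 0.48 × 1.8×10⁻⁴ = 0.04320 m
Δh = 0.066816 + 0.01620 + 0.04320 = 0.126216 m

Δh ≈ 13 cm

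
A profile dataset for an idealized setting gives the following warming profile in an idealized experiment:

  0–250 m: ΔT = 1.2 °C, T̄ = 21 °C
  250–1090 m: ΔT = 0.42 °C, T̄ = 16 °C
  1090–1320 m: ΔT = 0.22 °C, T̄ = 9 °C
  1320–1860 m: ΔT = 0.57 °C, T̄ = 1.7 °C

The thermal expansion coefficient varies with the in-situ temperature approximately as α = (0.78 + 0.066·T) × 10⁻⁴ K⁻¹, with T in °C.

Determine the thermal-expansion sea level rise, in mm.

160 mm

Layer 1: α = (0.78 + 0.066×21)×10⁻⁴ = 2.166×10⁻⁴ K⁻¹
Layer 2: α = (0.78 + 0.066×16)×10⁻⁴ = 1.836×10⁻⁴ K⁻¹
Layer 3: α = (0.78 + 0.066×9)×10⁻⁴ = 1.374×10⁻⁴ K⁻¹
Layer 4: α = (0.78 + 0.066×1.7)×10⁻⁴ = 0.8922×10⁻⁴ K⁻¹
2.166×10⁻⁴ × 250 × 1.2 = 0.06498 m
0.42 × 1.836×10⁻⁴ × 840 = 0.06477408 m
Layer 3: 230 × 0.22 × 1.374×10⁻⁴ = 0.00695244 m
540 × 0.57 × 0.8922×10⁻⁴ = 0.027461916 m
Δh = 0.06498 + 0.06477408 + 0.00695244 + 0.027461916 = 0.164168436 m ≈ 160 mm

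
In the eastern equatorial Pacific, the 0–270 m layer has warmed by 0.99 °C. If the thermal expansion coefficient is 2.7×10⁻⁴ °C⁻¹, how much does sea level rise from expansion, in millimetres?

72.2 mm

Δh = αΔT·H = 2.7×10⁻⁴ × 0.99 × 270 = 0.072171 m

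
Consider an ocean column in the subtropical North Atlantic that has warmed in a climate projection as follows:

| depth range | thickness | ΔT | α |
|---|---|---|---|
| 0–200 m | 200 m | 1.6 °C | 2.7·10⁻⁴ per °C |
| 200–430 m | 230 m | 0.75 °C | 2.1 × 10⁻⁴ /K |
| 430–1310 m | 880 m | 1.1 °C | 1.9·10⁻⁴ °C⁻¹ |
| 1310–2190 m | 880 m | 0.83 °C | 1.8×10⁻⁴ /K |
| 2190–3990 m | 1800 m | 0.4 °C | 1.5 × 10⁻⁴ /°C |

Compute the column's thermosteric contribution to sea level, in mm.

about 546 mm

2.7×10⁻⁴ × 200 × 1.6 = 0.08640 m
Layer 2: 2.1×10⁻⁴ × 230 × 0.75 = 0.036225 m
1.1 × 880 × 1.9×10⁻⁴ = 0.18392 m
Layer 4: 1.8×10⁻⁴ × 880 × 0.83 = 0.131472 m
0.4 × 1.5×10⁻⁴ × 1800 = 0.10800 m
Δh = 0.08640 + 0.036225 + 0.18392 + 0.131472 + 0.10800 = 0.546017 m ≈ 546 mm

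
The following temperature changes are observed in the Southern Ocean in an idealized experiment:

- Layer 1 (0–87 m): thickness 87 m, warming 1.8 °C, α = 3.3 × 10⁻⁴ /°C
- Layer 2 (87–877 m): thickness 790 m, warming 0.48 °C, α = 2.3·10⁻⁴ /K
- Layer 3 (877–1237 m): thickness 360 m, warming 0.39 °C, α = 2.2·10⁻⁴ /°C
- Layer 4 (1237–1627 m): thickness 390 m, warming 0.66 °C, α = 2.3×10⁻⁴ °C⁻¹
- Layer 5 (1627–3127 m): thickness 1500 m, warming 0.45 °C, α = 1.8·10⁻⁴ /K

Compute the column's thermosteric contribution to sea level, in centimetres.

Layer 1: 1.8 × 87 × 3.3×10⁻⁴ = 0.051678 m
Layer 2: 790 × 2.3×10⁻⁴ × 0.48 = 0.087216 m
877–1237 m: 0.39 × 360 × 2.2×10⁻⁴ = 0.030888 m
Layer 4: 390 × 0.66 × 2.3×10⁻⁴ = 0.059202 m
1.8×10⁻⁴ × 0.45 × 1500 = 0.12150 m
Δh = 0.051678 + 0.087216 + 0.030888 + 0.059202 + 0.12150 = 0.350484 m ≈ 35.0 cm

Δh ≈ 35.0 cm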